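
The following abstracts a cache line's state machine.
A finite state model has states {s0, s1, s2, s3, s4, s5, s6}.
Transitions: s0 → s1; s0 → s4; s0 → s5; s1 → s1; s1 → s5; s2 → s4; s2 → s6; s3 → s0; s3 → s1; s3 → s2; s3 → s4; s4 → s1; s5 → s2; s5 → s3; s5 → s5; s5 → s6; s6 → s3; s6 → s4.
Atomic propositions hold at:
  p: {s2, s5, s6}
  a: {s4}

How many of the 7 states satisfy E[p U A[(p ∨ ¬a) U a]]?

4

Sat(¬a) = {s0, s1, s2, s3, s5, s6}
Sat(p ∨ ¬a) = {s0, s1, s2, s3, s5, s6}
A[(p ∨ ¬a) U a]: least fixpoint, start Z0 = Sat(a) = {s4}, add states in Sat(p ∨ ¬a) with every successor in Z. Already a fixed point.
Sat(A[(p ∨ ¬a) U a]) = {s4}
E[p U A[(p ∨ ¬a) U a]]: least fixpoint, start Z0 = Sat(A[(p ∨ ¬a) U a]) = {s4}, add states in Sat(p) with some successor in Z. Z1 = {s2, s4, s6}; Z2 = {s2, s4, s5, s6}; fixed.
Sat(E[p U A[(p ∨ ¬a) U a]]) = {s2, s4, s5, s6}
|Sat(E[p U A[(p ∨ ¬a) U a]])| = |{s2, s4, s5, s6}| = 4.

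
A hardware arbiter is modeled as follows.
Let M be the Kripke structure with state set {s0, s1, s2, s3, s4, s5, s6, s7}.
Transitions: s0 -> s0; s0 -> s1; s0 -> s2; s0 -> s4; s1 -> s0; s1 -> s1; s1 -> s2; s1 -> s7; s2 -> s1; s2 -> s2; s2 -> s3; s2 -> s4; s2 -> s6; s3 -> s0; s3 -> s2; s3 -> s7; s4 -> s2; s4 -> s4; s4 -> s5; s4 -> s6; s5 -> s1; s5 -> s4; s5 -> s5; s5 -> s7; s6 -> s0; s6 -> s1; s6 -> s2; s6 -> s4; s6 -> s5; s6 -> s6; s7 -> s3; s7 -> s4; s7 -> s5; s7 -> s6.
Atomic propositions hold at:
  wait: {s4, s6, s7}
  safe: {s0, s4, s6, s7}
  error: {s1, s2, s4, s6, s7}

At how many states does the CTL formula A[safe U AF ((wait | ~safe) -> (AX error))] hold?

1

Sat(~safe) = {s1, s2, s3, s5}
Sat(wait | ~safe) = {s1, s2, s3, s4, s5, s6, s7}
Sat(AX error) = {s : every successor in {s1, s2, s4, s6, s7}} = ∅
Sat((wait | ~safe) -> (AX error)) = {s0}
AF ((wait | ~safe) -> (AX error)): least fixpoint, start Z0 = {s0}, add states with every successor in Z. Already a fixed point.
Sat(AF ((wait | ~safe) -> (AX error))) = {s0}
A[safe U AF ((wait | ~safe) -> (AX error))]: least fixpoint, start Z0 = Sat(AF ((wait | ~safe) -> (AX error))) = {s0}, add states in Sat(safe) with every successor in Z. Already a fixed point.
Sat(A[safe U AF ((wait | ~safe) -> (AX error))]) = {s0}
|Sat(A[safe U AF ((wait | ~safe) -> (AX error))])| = |{s0}| = 1.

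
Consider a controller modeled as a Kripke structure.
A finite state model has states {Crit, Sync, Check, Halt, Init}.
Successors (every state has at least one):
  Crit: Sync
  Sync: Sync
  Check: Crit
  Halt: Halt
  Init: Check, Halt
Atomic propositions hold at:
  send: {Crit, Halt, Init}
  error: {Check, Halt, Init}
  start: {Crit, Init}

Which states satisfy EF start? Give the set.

{Crit, Check, Init}

EF start: least fixpoint, start Z0 = {Crit, Init}, add states with some successor in Z. Z1 = {Crit, Check, Init}; fixed.
Sat(EF start) = {Crit, Check, Init}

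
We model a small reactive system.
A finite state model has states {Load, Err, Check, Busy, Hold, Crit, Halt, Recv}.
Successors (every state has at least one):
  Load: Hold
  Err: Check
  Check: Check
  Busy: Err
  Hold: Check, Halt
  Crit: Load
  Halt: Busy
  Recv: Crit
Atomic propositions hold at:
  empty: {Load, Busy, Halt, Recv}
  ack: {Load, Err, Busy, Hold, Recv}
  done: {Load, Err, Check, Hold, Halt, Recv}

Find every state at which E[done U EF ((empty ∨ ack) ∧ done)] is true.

{Load, Err, Busy, Hold, Crit, Halt, Recv}

Sat(empty ∨ ack) = {Load, Err, Busy, Hold, Halt, Recv}
Sat((empty ∨ ack) ∧ done) = {Load, Err, Hold, Halt, Recv}
EF ((empty ∨ ack) ∧ done): least fixpoint, start Z0 = {Load, Err, Hold, Halt, Recv}, add states with some successor in Z. Z1 = {Load, Err, Busy, Hold, Crit, Halt, Recv}; fixed.
Sat(EF ((empty ∨ ack) ∧ done)) = {Load, Err, Busy, Hold, Crit, Halt, Recv}
E[done U EF ((empty ∨ ack) ∧ done)]: least fixpoint, start Z0 = Sat(EF ((empty ∨ ack) ∧ done)) = {Load, Err, Busy, Hold, Crit, Halt, Recv}, add states in Sat(done) with some successor in Z. Already a fixed point.
Sat(E[done U EF ((empty ∨ ack) ∧ done)]) = {Load, Err, Busy, Hold, Crit, Halt, Recv}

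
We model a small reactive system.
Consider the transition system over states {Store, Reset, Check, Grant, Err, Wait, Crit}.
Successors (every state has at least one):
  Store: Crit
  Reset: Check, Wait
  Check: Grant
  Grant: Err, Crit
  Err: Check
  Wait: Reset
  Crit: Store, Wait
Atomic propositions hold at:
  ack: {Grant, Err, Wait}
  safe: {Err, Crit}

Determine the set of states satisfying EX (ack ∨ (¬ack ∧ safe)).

{Store, Reset, Check, Grant, Crit}

Sat(¬ack) = {Store, Reset, Check, Crit}
Sat(¬ack ∧ safe) = {Crit}
Sat(ack ∨ (¬ack ∧ safe)) = {Grant, Err, Wait, Crit}
Sat(EX (ack ∨ (¬ack ∧ safe))) = {s : some successor in {Grant, Err, Wait, Crit}} = {Store, Reset, Check, Grant, Crit}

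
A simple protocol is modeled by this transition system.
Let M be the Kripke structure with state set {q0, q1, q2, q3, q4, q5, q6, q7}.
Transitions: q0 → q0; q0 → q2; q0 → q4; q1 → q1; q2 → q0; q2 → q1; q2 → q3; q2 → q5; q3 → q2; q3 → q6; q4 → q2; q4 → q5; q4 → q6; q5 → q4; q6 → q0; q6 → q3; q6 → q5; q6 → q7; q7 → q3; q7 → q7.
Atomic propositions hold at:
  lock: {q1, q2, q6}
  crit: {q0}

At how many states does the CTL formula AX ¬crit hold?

5

Sat(¬crit) = {q1, q2, q3, q4, q5, q6, q7}
Sat(AX ¬crit) = {s : every successor in {q1, q2, q3, q4, q5, q6, q7}} = {q1, q3, q4, q5, q7}
|Sat(AX ¬crit)| = |{q1, q3, q4, q5, q7}| = 5.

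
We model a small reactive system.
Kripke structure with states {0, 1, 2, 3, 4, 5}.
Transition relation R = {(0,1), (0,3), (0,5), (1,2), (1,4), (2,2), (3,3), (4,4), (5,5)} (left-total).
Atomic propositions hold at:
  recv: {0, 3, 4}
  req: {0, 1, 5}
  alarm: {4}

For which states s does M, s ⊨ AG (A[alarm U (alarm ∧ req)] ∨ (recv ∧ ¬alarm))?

Sat(alarm ∧ req) = ∅
A[alarm U (alarm ∧ req)]: least fixpoint, start Z0 = Sat((alarm ∧ req)) = ∅, add states in Sat(alarm) with every successor in Z. Already a fixed point.
Sat(A[alarm U (alarm ∧ req)]) = ∅
Sat(¬alarm) = {0, 1, 2, 3, 5}
Sat(recv ∧ ¬alarm) = {0, 3}
Sat(A[alarm U (alarm ∧ req)] ∨ (recv ∧ ¬alarm)) = {0, 3}
AG (A[alarm U (alarm ∧ req)] ∨ (recv ∧ ¬alarm)): greatest fixpoint, start Z0 = {0, 3}, keep only states in Sat with every successor in Z. Z1 = {3}; fixed.
Sat(AG (A[alarm U (alarm ∧ req)] ∨ (recv ∧ ¬alarm))) = {3}

{3}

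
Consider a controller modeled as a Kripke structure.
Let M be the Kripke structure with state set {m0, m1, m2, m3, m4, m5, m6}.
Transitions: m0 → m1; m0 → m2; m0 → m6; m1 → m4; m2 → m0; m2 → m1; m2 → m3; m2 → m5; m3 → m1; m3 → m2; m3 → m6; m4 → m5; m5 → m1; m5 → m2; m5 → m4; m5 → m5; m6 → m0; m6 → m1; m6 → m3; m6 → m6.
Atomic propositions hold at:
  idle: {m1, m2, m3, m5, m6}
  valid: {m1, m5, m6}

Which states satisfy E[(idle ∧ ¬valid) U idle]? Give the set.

{m1, m2, m3, m5, m6}

Sat(¬valid) = {m0, m2, m3, m4}
Sat(idle ∧ ¬valid) = {m2, m3}
E[(idle ∧ ¬valid) U idle]: least fixpoint, start Z0 = Sat(idle) = {m1, m2, m3, m5, m6}, add states in Sat(idle ∧ ¬valid) with some successor in Z. Already a fixed point.
Sat(E[(idle ∧ ¬valid) U idle]) = {m1, m2, m3, m5, m6}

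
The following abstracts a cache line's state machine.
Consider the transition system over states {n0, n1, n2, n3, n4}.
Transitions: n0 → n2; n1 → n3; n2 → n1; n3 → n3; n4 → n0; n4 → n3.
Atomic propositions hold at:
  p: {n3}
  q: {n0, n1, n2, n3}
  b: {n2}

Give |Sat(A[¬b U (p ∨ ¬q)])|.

Sat(¬b) = {n0, n1, n3, n4}
Sat(¬q) = {n4}
Sat(p ∨ ¬q) = {n3, n4}
A[¬b U (p ∨ ¬q)]: least fixpoint, start Z0 = Sat((p ∨ ¬q)) = {n3, n4}, add states in Sat(¬b) with every successor in Z. Z1 = {n1, n3, n4}; fixed.
Sat(A[¬b U (p ∨ ¬q)]) = {n1, n3, n4}
|Sat(A[¬b U (p ∨ ¬q)])| = |{n1, n3, n4}| = 3.

3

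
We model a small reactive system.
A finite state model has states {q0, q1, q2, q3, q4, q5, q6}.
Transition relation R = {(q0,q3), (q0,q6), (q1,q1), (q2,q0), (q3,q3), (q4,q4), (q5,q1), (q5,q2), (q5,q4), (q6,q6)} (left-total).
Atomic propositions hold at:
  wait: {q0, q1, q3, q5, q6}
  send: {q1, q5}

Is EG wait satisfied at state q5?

EG wait: greatest fixpoint, start Z0 = {q0, q1, q3, q5, q6}, keep only states in Sat with some successor in Z. Already a fixed point.
Sat(EG wait) = {q0, q1, q3, q5, q6}
q5 ∈ Sat(EG wait) = {q0, q1, q3, q5, q6}, so the formula holds at q5.

Yes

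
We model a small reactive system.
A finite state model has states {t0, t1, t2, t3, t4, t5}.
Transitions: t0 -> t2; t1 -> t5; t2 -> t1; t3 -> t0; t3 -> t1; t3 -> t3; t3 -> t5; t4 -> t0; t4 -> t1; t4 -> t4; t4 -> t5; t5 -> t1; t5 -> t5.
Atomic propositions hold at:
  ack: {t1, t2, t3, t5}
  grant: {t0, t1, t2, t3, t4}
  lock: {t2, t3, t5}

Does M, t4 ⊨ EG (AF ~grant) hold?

Sat(~grant) = {t5}
AF ~grant: least fixpoint, start Z0 = {t5}, add states with every successor in Z. Z1 = {t1, t5}; Z2 = {t1, t2, t5}; Z3 = {t0, t1, t2, t5}; fixed.
Sat(AF ~grant) = {t0, t1, t2, t5}
EG (AF ~grant): greatest fixpoint, start Z0 = {t0, t1, t2, t5}, keep only states in Sat with some successor in Z. Already a fixed point.
Sat(EG (AF ~grant)) = {t0, t1, t2, t5}
t4 ∉ Sat(EG (AF ~grant)) = {t0, t1, t2, t5}, so the formula does not hold at t4.

No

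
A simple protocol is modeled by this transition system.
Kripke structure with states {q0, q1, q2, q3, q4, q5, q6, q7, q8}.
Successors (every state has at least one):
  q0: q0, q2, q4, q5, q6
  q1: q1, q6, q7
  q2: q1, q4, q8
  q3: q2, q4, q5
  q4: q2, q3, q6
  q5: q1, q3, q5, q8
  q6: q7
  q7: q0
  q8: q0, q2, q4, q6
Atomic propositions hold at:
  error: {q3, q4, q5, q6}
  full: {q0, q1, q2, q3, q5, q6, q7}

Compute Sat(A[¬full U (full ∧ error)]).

Sat(¬full) = {q4, q8}
Sat(full ∧ error) = {q3, q5, q6}
A[¬full U (full ∧ error)]: least fixpoint, start Z0 = Sat((full ∧ error)) = {q3, q5, q6}, add states in Sat(¬full) with every successor in Z. Already a fixed point.
Sat(A[¬full U (full ∧ error)]) = {q3, q5, q6}

{q3, q5, q6}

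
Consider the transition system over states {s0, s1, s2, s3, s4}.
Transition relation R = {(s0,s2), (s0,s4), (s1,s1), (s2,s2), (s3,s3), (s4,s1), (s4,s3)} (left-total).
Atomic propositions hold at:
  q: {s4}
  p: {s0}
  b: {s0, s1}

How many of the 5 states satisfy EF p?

EF p: least fixpoint, start Z0 = {s0}, add states with some successor in Z. Already a fixed point.
Sat(EF p) = {s0}
|Sat(EF p)| = |{s0}| = 1.

1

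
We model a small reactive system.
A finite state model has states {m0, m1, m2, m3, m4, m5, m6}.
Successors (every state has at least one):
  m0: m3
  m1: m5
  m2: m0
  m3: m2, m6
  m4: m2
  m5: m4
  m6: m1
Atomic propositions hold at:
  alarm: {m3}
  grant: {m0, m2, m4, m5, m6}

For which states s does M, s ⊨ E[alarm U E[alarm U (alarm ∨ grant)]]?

Sat(alarm ∨ grant) = {m0, m2, m3, m4, m5, m6}
E[alarm U (alarm ∨ grant)]: least fixpoint, start Z0 = Sat((alarm ∨ grant)) = {m0, m2, m3, m4, m5, m6}, add states in Sat(alarm) with some successor in Z. Already a fixed point.
Sat(E[alarm U (alarm ∨ grant)]) = {m0, m2, m3, m4, m5, m6}
E[alarm U E[alarm U (alarm ∨ grant)]]: least fixpoint, start Z0 = Sat(E[alarm U (alarm ∨ grant)]) = {m0, m2, m3, m4, m5, m6}, add states in Sat(alarm) with some successor in Z. Already a fixed point.
Sat(E[alarm U E[alarm U (alarm ∨ grant)]]) = {m0, m2, m3, m4, m5, m6}

{m0, m2, m3, m4, m5, m6}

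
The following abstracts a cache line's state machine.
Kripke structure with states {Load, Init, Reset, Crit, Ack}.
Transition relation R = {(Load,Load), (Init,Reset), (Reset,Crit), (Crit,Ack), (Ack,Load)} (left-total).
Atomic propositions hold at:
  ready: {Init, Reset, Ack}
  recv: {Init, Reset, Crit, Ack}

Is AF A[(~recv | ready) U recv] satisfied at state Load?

No

Sat(~recv) = {Load}
Sat(~recv | ready) = {Load, Init, Reset, Ack}
A[(~recv | ready) U recv]: least fixpoint, start Z0 = Sat(recv) = {Init, Reset, Crit, Ack}, add states in Sat(~recv | ready) with every successor in Z. Already a fixed point.
Sat(A[(~recv | ready) U recv]) = {Init, Reset, Crit, Ack}
AF A[(~recv | ready) U recv]: least fixpoint, start Z0 = {Init, Reset, Crit, Ack}, add states with every successor in Z. Already a fixed point.
Sat(AF A[(~recv | ready) U recv]) = {Init, Reset, Crit, Ack}
Load ∉ Sat(AF A[(~recv | ready) U recv]) = {Init, Reset, Crit, Ack}, so the formula does not hold at Load.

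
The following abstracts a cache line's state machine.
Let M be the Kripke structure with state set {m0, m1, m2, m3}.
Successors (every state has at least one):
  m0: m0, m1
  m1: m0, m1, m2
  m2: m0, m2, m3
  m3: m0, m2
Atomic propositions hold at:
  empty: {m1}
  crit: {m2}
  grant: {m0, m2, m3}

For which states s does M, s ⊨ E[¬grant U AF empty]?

{m1}

Sat(¬grant) = {m1}
AF empty: least fixpoint, start Z0 = {m1}, add states with every successor in Z. Already a fixed point.
Sat(AF empty) = {m1}
E[¬grant U AF empty]: least fixpoint, start Z0 = Sat(AF empty) = {m1}, add states in Sat(¬grant) with some successor in Z. Already a fixed point.
Sat(E[¬grant U AF empty]) = {m1}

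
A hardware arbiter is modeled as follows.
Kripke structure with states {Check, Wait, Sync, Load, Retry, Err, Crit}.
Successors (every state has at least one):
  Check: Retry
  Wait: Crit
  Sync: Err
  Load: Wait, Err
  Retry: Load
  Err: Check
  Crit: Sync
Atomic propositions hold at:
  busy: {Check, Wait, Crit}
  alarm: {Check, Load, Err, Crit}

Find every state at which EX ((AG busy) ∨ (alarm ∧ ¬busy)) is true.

AG busy: greatest fixpoint, start Z0 = {Check, Wait, Crit}, keep only states in Sat with every successor in Z. Z1 = {Wait}; Z2 = ∅; fixed.
Sat(AG busy) = ∅
Sat(¬busy) = {Sync, Load, Retry, Err}
Sat(alarm ∧ ¬busy) = {Load, Err}
Sat((AG busy) ∨ (alarm ∧ ¬busy)) = {Load, Err}
Sat(EX ((AG busy) ∨ (alarm ∧ ¬busy))) = {s : some successor in {Load, Err}} = {Sync, Load, Retry}

{Sync, Load, Retry}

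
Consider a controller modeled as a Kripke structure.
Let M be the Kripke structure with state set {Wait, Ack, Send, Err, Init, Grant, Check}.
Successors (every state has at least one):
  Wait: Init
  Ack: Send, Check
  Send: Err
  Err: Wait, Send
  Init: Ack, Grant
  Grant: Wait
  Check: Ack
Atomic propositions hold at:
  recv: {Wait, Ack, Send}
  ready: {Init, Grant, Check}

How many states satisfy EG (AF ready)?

3

AF ready: least fixpoint, start Z0 = {Init, Grant, Check}, add states with every successor in Z. Z1 = {Wait, Init, Grant, Check}; fixed.
Sat(AF ready) = {Wait, Init, Grant, Check}
EG (AF ready): greatest fixpoint, start Z0 = {Wait, Init, Grant, Check}, keep only states in Sat with some successor in Z. Z1 = {Wait, Init, Grant}; fixed.
Sat(EG (AF ready)) = {Wait, Init, Grant}
|Sat(EG (AF ready))| = |{Wait, Init, Grant}| = 3.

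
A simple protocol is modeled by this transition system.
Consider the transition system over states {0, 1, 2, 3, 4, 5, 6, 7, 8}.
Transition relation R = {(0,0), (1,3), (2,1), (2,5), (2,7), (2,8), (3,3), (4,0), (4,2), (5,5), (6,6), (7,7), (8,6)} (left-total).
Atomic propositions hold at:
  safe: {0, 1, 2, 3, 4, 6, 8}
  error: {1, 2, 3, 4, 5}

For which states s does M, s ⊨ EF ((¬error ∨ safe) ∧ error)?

{1, 2, 3, 4}

Sat(¬error) = {0, 6, 7, 8}
Sat(¬error ∨ safe) = {0, 1, 2, 3, 4, 6, 7, 8}
Sat((¬error ∨ safe) ∧ error) = {1, 2, 3, 4}
EF ((¬error ∨ safe) ∧ error): least fixpoint, start Z0 = {1, 2, 3, 4}, add states with some successor in Z. Already a fixed point.
Sat(EF ((¬error ∨ safe) ∧ error)) = {1, 2, 3, 4}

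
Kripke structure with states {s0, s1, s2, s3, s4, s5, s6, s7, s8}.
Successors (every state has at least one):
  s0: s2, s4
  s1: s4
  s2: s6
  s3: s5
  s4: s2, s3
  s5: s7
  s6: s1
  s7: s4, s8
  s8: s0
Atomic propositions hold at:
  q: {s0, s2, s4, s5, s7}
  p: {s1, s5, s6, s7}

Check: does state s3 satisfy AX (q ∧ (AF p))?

Yes

AF p: least fixpoint, start Z0 = {s1, s5, s6, s7}, add states with every successor in Z. Z1 = {s1, s2, s3, s5, s6, s7}; Z2 = {s1, s2, s3, s4, s5, s6, s7}; Z3 = {s0, s1, s2, s3, s4, s5, s6, s7}; Z4 = {s0, s1, s2, s3, s4, s5, s6, s7, s8}; fixed.
Sat(AF p) = {s0, s1, s2, s3, s4, s5, s6, s7, s8}
Sat(q ∧ (AF p)) = {s0, s2, s4, s5, s7}
Sat(AX (q ∧ (AF p))) = {s : every successor in {s0, s2, s4, s5, s7}} = {s0, s1, s3, s5, s8}
s3 ∈ Sat(AX (q ∧ (AF p))) = {s0, s1, s3, s5, s8}, so the formula holds at s3.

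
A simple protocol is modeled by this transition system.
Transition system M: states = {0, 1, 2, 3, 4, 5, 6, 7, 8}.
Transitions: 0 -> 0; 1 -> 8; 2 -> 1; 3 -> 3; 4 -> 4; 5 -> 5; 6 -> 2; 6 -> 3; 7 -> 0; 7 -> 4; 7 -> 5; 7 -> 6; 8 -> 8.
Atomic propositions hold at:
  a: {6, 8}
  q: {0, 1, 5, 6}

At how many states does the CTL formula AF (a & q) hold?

Sat(a & q) = {6}
AF (a & q): least fixpoint, start Z0 = {6}, add states with every successor in Z. Already a fixed point.
Sat(AF (a & q)) = {6}
|Sat(AF (a & q))| = |{6}| = 1.

1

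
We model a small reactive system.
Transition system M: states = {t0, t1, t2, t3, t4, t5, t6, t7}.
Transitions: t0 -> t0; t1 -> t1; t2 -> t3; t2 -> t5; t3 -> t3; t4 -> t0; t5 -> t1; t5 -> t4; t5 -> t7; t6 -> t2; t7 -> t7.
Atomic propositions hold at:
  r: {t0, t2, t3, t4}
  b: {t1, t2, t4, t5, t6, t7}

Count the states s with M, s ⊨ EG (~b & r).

Sat(~b) = {t0, t3}
Sat(~b & r) = {t0, t3}
EG (~b & r): greatest fixpoint, start Z0 = {t0, t3}, keep only states in Sat with some successor in Z. Already a fixed point.
Sat(EG (~b & r)) = {t0, t3}
|Sat(EG (~b & r))| = |{t0, t3}| = 2.

2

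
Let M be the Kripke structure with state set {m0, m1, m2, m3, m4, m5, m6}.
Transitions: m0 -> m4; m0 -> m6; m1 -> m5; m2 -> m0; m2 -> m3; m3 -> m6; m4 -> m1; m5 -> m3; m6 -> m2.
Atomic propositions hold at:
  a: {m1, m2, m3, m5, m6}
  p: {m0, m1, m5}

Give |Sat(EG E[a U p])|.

6

E[a U p]: least fixpoint, start Z0 = Sat(p) = {m0, m1, m5}, add states in Sat(a) with some successor in Z. Z1 = {m0, m1, m2, m5}; Z2 = {m0, m1, m2, m5, m6}; Z3 = {m0, m1, m2, m3, m5, m6}; fixed.
Sat(E[a U p]) = {m0, m1, m2, m3, m5, m6}
EG E[a U p]: greatest fixpoint, start Z0 = {m0, m1, m2, m3, m5, m6}, keep only states in Sat with some successor in Z. Already a fixed point.
Sat(EG E[a U p]) = {m0, m1, m2, m3, m5, m6}
|Sat(EG E[a U p])| = |{m0, m1, m2, m3, m5, m6}| = 6.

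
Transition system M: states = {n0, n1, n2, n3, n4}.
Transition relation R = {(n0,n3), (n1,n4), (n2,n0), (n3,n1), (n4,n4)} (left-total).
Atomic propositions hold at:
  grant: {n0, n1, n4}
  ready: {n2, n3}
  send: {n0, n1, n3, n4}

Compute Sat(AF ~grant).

{n0, n2, n3}

Sat(~grant) = {n2, n3}
AF ~grant: least fixpoint, start Z0 = {n2, n3}, add states with every successor in Z. Z1 = {n0, n2, n3}; fixed.
Sat(AF ~grant) = {n0, n2, n3}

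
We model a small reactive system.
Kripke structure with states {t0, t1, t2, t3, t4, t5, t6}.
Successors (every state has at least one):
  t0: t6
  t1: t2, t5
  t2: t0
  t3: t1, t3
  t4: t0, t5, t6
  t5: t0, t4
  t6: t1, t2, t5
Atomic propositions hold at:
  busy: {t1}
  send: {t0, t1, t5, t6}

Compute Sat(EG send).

EG send: greatest fixpoint, start Z0 = {t0, t1, t5, t6}, keep only states in Sat with some successor in Z. Already a fixed point.
Sat(EG send) = {t0, t1, t5, t6}

{t0, t1, t5, t6}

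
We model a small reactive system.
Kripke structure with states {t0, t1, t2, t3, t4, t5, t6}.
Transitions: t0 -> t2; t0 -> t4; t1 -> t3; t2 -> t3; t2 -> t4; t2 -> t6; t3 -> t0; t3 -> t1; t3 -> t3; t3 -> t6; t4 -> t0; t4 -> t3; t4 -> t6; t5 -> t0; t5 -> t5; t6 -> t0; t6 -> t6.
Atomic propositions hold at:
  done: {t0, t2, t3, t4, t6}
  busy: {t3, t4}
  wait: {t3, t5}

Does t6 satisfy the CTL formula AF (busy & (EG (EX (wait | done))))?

No

Sat(wait | done) = {t0, t2, t3, t4, t5, t6}
Sat(EX (wait | done)) = {s : some successor in {t0, t2, t3, t4, t5, t6}} = {t0, t1, t2, t3, t4, t5, t6}
EG (EX (wait | done)): greatest fixpoint, start Z0 = {t0, t1, t2, t3, t4, t5, t6}, keep only states in Sat with some successor in Z. Already a fixed point.
Sat(EG (EX (wait | done))) = {t0, t1, t2, t3, t4, t5, t6}
Sat(busy & (EG (EX (wait | done)))) = {t3, t4}
AF (busy & (EG (EX (wait | done)))): least fixpoint, start Z0 = {t3, t4}, add states with every successor in Z. Z1 = {t1, t3, t4}; fixed.
Sat(AF (busy & (EG (EX (wait | done))))) = {t1, t3, t4}
t6 ∉ Sat(AF (busy & (EG (EX (wait | done))))) = {t1, t3, t4}, so the formula does not hold at t6.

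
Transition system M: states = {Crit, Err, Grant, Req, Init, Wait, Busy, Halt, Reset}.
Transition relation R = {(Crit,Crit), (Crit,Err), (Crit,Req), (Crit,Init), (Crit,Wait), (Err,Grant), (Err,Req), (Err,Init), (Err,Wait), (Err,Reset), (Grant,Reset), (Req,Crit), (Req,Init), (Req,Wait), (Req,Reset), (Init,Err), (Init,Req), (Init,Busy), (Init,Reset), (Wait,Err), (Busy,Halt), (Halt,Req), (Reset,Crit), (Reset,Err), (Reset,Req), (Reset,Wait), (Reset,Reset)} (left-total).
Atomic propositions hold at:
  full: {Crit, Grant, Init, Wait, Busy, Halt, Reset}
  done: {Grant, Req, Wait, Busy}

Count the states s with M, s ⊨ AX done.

Sat(AX done) = {s : every successor in {Grant, Req, Wait, Busy}} = {Halt}
|Sat(AX done)| = |{Halt}| = 1.

1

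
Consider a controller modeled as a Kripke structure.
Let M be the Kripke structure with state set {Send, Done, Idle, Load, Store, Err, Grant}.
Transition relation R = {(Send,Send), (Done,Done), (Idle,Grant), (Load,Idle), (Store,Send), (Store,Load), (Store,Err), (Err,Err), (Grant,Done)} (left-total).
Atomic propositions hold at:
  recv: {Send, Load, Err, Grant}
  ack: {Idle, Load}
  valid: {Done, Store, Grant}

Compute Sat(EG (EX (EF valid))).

EF valid: least fixpoint, start Z0 = {Done, Store, Grant}, add states with some successor in Z. Z1 = {Done, Idle, Store, Grant}; Z2 = {Done, Idle, Load, Store, Grant}; fixed.
Sat(EF valid) = {Done, Idle, Load, Store, Grant}
Sat(EX (EF valid)) = {s : some successor in {Done, Idle, Load, Store, Grant}} = {Done, Idle, Load, Store, Grant}
EG (EX (EF valid)): greatest fixpoint, start Z0 = {Done, Idle, Load, Store, Grant}, keep only states in Sat with some successor in Z. Already a fixed point.
Sat(EG (EX (EF valid))) = {Done, Idle, Load, Store, Grant}

{Done, Idle, Load, Store, Grant}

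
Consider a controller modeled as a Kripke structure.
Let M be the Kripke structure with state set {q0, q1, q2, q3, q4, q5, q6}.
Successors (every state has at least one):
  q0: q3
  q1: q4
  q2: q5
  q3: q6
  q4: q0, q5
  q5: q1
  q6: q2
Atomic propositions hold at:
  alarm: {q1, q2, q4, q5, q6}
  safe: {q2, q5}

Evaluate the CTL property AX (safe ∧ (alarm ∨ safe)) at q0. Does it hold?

No

Sat(alarm ∨ safe) = {q1, q2, q4, q5, q6}
Sat(safe ∧ (alarm ∨ safe)) = {q2, q5}
Sat(AX (safe ∧ (alarm ∨ safe))) = {s : every successor in {q2, q5}} = {q2, q6}
q0 ∉ Sat(AX (safe ∧ (alarm ∨ safe))) = {q2, q6}, so the formula does not hold at q0.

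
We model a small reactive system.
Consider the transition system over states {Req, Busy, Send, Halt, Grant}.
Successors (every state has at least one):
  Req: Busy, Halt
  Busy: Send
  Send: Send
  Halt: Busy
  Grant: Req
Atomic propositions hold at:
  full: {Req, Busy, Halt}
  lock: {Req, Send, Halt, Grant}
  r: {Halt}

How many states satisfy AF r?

1

AF r: least fixpoint, start Z0 = {Halt}, add states with every successor in Z. Already a fixed point.
Sat(AF r) = {Halt}
|Sat(AF r)| = |{Halt}| = 1.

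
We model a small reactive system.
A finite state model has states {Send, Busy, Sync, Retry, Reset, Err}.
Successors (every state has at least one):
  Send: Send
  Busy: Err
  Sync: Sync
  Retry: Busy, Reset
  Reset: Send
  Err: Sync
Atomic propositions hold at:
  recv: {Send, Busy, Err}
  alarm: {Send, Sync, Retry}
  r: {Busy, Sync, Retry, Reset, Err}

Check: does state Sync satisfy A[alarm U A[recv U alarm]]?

A[recv U alarm]: least fixpoint, start Z0 = Sat(alarm) = {Send, Sync, Retry}, add states in Sat(recv) with every successor in Z. Z1 = {Send, Sync, Retry, Err}; Z2 = {Send, Busy, Sync, Retry, Err}; fixed.
Sat(A[recv U alarm]) = {Send, Busy, Sync, Retry, Err}
A[alarm U A[recv U alarm]]: least fixpoint, start Z0 = Sat(A[recv U alarm]) = {Send, Busy, Sync, Retry, Err}, add states in Sat(alarm) with every successor in Z. Already a fixed point.
Sat(A[alarm U A[recv U alarm]]) = {Send, Busy, Sync, Retry, Err}
Sync ∈ Sat(A[alarm U A[recv U alarm]]) = {Send, Busy, Sync, Retry, Err}, so the formula holds at Sync.

Yes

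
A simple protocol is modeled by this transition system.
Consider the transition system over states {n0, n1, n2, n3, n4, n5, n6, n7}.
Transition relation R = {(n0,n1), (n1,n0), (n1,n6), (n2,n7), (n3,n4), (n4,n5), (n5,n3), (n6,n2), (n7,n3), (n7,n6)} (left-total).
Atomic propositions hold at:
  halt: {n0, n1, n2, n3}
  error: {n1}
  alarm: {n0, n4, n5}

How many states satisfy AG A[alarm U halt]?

A[alarm U halt]: least fixpoint, start Z0 = Sat(halt) = {n0, n1, n2, n3}, add states in Sat(alarm) with every successor in Z. Z1 = {n0, n1, n2, n3, n5}; Z2 = {n0, n1, n2, n3, n4, n5}; fixed.
Sat(A[alarm U halt]) = {n0, n1, n2, n3, n4, n5}
AG A[alarm U halt]: greatest fixpoint, start Z0 = {n0, n1, n2, n3, n4, n5}, keep only states in Sat with every successor in Z. Z1 = {n0, n3, n4, n5}; Z2 = {n3, n4, n5}; fixed.
Sat(AG A[alarm U halt]) = {n3, n4, n5}
|Sat(AG A[alarm U halt])| = |{n3, n4, n5}| = 3.

3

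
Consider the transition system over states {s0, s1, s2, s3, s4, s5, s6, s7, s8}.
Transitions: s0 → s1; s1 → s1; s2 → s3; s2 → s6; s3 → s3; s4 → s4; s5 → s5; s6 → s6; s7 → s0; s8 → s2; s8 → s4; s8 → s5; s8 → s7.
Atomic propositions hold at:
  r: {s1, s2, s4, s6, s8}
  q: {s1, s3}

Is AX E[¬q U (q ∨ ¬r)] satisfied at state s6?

No

Sat(¬q) = {s0, s2, s4, s5, s6, s7, s8}
Sat(¬r) = {s0, s3, s5, s7}
Sat(q ∨ ¬r) = {s0, s1, s3, s5, s7}
E[¬q U (q ∨ ¬r)]: least fixpoint, start Z0 = Sat((q ∨ ¬r)) = {s0, s1, s3, s5, s7}, add states in Sat(¬q) with some successor in Z. Z1 = {s0, s1, s2, s3, s5, s7, s8}; fixed.
Sat(E[¬q U (q ∨ ¬r)]) = {s0, s1, s2, s3, s5, s7, s8}
Sat(AX E[¬q U (q ∨ ¬r)]) = {s : every successor in {s0, s1, s2, s3, s5, s7, s8}} = {s0, s1, s3, s5, s7}
s6 ∉ Sat(AX E[¬q U (q ∨ ¬r)]) = {s0, s1, s3, s5, s7}, so the formula does not hold at s6.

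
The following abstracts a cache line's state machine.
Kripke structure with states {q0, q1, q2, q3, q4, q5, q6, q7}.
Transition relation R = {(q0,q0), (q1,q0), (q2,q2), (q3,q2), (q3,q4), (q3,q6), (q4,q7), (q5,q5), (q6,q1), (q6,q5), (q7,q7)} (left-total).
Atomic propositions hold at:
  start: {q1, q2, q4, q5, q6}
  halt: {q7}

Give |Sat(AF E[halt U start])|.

6

E[halt U start]: least fixpoint, start Z0 = Sat(start) = {q1, q2, q4, q5, q6}, add states in Sat(halt) with some successor in Z. Already a fixed point.
Sat(E[halt U start]) = {q1, q2, q4, q5, q6}
AF E[halt U start]: least fixpoint, start Z0 = {q1, q2, q4, q5, q6}, add states with every successor in Z. Z1 = {q1, q2, q3, q4, q5, q6}; fixed.
Sat(AF E[halt U start]) = {q1, q2, q3, q4, q5, q6}
|Sat(AF E[halt U start])| = |{q1, q2, q3, q4, q5, q6}| = 6.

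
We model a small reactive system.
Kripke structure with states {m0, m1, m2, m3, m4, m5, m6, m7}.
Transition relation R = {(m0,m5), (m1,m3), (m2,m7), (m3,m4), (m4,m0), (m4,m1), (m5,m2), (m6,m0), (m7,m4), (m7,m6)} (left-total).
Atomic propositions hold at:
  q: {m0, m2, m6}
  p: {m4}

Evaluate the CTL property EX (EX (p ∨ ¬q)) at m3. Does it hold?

Sat(¬q) = {m1, m3, m4, m5, m7}
Sat(p ∨ ¬q) = {m1, m3, m4, m5, m7}
Sat(EX (p ∨ ¬q)) = {s : some successor in {m1, m3, m4, m5, m7}} = {m0, m1, m2, m3, m4, m7}
Sat(EX (EX (p ∨ ¬q))) = {s : some successor in {m0, m1, m2, m3, m4, m7}} = {m1, m2, m3, m4, m5, m6, m7}
m3 ∈ Sat(EX (EX (p ∨ ¬q))) = {m1, m2, m3, m4, m5, m6, m7}, so the formula holds at m3.

Yes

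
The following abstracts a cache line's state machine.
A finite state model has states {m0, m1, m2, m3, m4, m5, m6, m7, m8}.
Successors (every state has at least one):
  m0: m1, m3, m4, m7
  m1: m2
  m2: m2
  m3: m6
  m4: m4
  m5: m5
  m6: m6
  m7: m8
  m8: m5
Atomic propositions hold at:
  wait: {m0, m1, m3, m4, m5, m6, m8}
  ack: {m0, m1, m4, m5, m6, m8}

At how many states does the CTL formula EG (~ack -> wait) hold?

Sat(~ack) = {m2, m3, m7}
Sat(~ack -> wait) = {m0, m1, m3, m4, m5, m6, m8}
EG (~ack -> wait): greatest fixpoint, start Z0 = {m0, m1, m3, m4, m5, m6, m8}, keep only states in Sat with some successor in Z. Z1 = {m0, m3, m4, m5, m6, m8}; fixed.
Sat(EG (~ack -> wait)) = {m0, m3, m4, m5, m6, m8}
|Sat(EG (~ack -> wait))| = |{m0, m3, m4, m5, m6, m8}| = 6.

6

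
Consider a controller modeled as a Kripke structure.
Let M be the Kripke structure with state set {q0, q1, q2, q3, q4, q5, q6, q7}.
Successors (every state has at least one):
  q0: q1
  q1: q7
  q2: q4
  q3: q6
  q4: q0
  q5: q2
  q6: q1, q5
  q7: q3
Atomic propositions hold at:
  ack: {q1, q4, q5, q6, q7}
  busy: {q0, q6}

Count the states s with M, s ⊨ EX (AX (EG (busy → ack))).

5

Sat(busy → ack) = {q1, q2, q3, q4, q5, q6, q7}
EG (busy → ack): greatest fixpoint, start Z0 = {q1, q2, q3, q4, q5, q6, q7}, keep only states in Sat with some successor in Z. Z1 = {q1, q2, q3, q5, q6, q7}; Z2 = {q1, q3, q5, q6, q7}; Z3 = {q1, q3, q6, q7}; fixed.
Sat(EG (busy → ack)) = {q1, q3, q6, q7}
Sat(AX (EG (busy → ack))) = {s : every successor in {q1, q3, q6, q7}} = {q0, q1, q3, q7}
Sat(EX (AX (EG (busy → ack)))) = {s : some successor in {q0, q1, q3, q7}} = {q0, q1, q4, q6, q7}
|Sat(EX (AX (EG (busy → ack))))| = |{q0, q1, q4, q6, q7}| = 5.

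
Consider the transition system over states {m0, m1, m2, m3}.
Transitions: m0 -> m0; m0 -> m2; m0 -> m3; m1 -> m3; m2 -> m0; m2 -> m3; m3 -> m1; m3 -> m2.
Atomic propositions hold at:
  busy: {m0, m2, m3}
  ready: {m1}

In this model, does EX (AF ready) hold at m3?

AF ready: least fixpoint, start Z0 = {m1}, add states with every successor in Z. Already a fixed point.
Sat(AF ready) = {m1}
Sat(EX (AF ready)) = {s : some successor in {m1}} = {m3}
m3 ∈ Sat(EX (AF ready)) = {m3}, so the formula holds at m3.

Yes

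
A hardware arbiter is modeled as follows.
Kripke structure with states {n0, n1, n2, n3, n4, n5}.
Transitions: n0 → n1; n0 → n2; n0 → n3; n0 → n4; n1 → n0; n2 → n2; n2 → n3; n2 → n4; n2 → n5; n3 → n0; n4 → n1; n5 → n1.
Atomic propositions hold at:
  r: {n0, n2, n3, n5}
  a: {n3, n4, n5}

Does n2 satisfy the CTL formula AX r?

Sat(AX r) = {s : every successor in {n0, n2, n3, n5}} = {n1, n3}
n2 ∉ Sat(AX r) = {n1, n3}, so the formula does not hold at n2.

No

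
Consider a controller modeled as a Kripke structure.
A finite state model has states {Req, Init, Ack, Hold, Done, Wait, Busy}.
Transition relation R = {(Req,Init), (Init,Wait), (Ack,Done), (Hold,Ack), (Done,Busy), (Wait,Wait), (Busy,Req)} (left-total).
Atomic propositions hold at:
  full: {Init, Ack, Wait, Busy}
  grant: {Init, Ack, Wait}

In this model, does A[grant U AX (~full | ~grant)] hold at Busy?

Sat(~full) = {Req, Hold, Done}
Sat(~grant) = {Req, Hold, Done, Busy}
Sat(~full | ~grant) = {Req, Hold, Done, Busy}
Sat(AX (~full | ~grant)) = {s : every successor in {Req, Hold, Done, Busy}} = {Ack, Done, Busy}
A[grant U AX (~full | ~grant)]: least fixpoint, start Z0 = Sat(AX (~full | ~grant)) = {Ack, Done, Busy}, add states in Sat(grant) with every successor in Z. Already a fixed point.
Sat(A[grant U AX (~full | ~grant)]) = {Ack, Done, Busy}
Busy ∈ Sat(A[grant U AX (~full | ~grant)]) = {Ack, Done, Busy}, so the formula holds at Busy.

Yes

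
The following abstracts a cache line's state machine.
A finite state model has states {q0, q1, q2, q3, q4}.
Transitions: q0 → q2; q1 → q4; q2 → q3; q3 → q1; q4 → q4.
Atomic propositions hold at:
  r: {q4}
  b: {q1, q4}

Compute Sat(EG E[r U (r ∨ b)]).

Sat(r ∨ b) = {q1, q4}
E[r U (r ∨ b)]: least fixpoint, start Z0 = Sat((r ∨ b)) = {q1, q4}, add states in Sat(r) with some successor in Z. Already a fixed point.
Sat(E[r U (r ∨ b)]) = {q1, q4}
EG E[r U (r ∨ b)]: greatest fixpoint, start Z0 = {q1, q4}, keep only states in Sat with some successor in Z. Already a fixed point.
Sat(EG E[r U (r ∨ b)]) = {q1, q4}

{q1, q4}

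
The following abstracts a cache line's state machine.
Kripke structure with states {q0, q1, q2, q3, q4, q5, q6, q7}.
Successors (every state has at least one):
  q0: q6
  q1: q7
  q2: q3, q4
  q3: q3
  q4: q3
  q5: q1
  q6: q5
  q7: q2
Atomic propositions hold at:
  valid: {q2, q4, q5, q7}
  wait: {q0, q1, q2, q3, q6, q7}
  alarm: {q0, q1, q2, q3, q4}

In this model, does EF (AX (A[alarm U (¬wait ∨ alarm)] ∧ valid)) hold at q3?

No

Sat(¬wait) = {q4, q5}
Sat(¬wait ∨ alarm) = {q0, q1, q2, q3, q4, q5}
A[alarm U (¬wait ∨ alarm)]: least fixpoint, start Z0 = Sat((¬wait ∨ alarm)) = {q0, q1, q2, q3, q4, q5}, add states in Sat(alarm) with every successor in Z. Already a fixed point.
Sat(A[alarm U (¬wait ∨ alarm)]) = {q0, q1, q2, q3, q4, q5}
Sat(A[alarm U (¬wait ∨ alarm)] ∧ valid) = {q2, q4, q5}
Sat(AX (A[alarm U (¬wait ∨ alarm)] ∧ valid)) = {s : every successor in {q2, q4, q5}} = {q6, q7}
EF (AX (A[alarm U (¬wait ∨ alarm)] ∧ valid)): least fixpoint, start Z0 = {q6, q7}, add states with some successor in Z. Z1 = {q0, q1, q6, q7}; Z2 = {q0, q1, q5, q6, q7}; fixed.
Sat(EF (AX (A[alarm U (¬wait ∨ alarm)] ∧ valid))) = {q0, q1, q5, q6, q7}
q3 ∉ Sat(EF (AX (A[alarm U (¬wait ∨ alarm)] ∧ valid))) = {q0, q1, q5, q6, q7}, so the formula does not hold at q3.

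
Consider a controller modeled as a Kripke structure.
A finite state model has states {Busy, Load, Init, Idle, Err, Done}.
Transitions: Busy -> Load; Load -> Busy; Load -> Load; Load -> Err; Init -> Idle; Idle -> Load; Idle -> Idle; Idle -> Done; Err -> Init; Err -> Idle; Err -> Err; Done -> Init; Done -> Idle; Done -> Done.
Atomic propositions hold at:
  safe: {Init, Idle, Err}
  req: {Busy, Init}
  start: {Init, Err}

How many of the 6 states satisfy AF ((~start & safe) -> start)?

Sat(~start) = {Busy, Load, Idle, Done}
Sat(~start & safe) = {Idle}
Sat((~start & safe) -> start) = {Busy, Load, Init, Err, Done}
AF ((~start & safe) -> start): least fixpoint, start Z0 = {Busy, Load, Init, Err, Done}, add states with every successor in Z. Already a fixed point.
Sat(AF ((~start & safe) -> start)) = {Busy, Load, Init, Err, Done}
|Sat(AF ((~start & safe) -> start))| = |{Busy, Load, Init, Err, Done}| = 5.

5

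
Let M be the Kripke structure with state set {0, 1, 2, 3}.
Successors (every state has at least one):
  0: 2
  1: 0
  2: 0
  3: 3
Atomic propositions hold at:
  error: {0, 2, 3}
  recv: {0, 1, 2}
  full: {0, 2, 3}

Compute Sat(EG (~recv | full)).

{0, 2, 3}

Sat(~recv) = {3}
Sat(~recv | full) = {0, 2, 3}
EG (~recv | full): greatest fixpoint, start Z0 = {0, 2, 3}, keep only states in Sat with some successor in Z. Already a fixed point.
Sat(EG (~recv | full)) = {0, 2, 3}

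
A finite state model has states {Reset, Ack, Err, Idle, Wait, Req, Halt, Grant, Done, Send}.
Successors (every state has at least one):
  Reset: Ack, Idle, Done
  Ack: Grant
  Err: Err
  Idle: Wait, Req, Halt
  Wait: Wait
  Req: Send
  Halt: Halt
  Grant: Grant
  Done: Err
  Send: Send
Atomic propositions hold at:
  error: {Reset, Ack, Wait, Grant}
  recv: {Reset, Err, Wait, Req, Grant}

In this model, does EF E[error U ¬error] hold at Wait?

No

Sat(¬error) = {Err, Idle, Req, Halt, Done, Send}
E[error U ¬error]: least fixpoint, start Z0 = Sat(¬error) = {Err, Idle, Req, Halt, Done, Send}, add states in Sat(error) with some successor in Z. Z1 = {Reset, Err, Idle, Req, Halt, Done, Send}; fixed.
Sat(E[error U ¬error]) = {Reset, Err, Idle, Req, Halt, Done, Send}
EF E[error U ¬error]: least fixpoint, start Z0 = {Reset, Err, Idle, Req, Halt, Done, Send}, add states with some successor in Z. Already a fixed point.
Sat(EF E[error U ¬error]) = {Reset, Err, Idle, Req, Halt, Done, Send}
Wait ∉ Sat(EF E[error U ¬error]) = {Reset, Err, Idle, Req, Halt, Done, Send}, so the formula does not hold at Wait.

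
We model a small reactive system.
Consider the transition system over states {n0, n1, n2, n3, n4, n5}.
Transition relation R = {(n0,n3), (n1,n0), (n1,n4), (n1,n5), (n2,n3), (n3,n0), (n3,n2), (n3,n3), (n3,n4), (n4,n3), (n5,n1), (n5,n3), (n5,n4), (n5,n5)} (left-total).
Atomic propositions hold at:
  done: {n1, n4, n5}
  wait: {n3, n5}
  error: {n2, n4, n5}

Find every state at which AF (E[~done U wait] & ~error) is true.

Sat(~done) = {n0, n2, n3}
E[~done U wait]: least fixpoint, start Z0 = Sat(wait) = {n3, n5}, add states in Sat(~done) with some successor in Z. Z1 = {n0, n2, n3, n5}; fixed.
Sat(E[~done U wait]) = {n0, n2, n3, n5}
Sat(~error) = {n0, n1, n3}
Sat(E[~done U wait] & ~error) = {n0, n3}
AF (E[~done U wait] & ~error): least fixpoint, start Z0 = {n0, n3}, add states with every successor in Z. Z1 = {n0, n2, n3, n4}; fixed.
Sat(AF (E[~done U wait] & ~error)) = {n0, n2, n3, n4}

{n0, n2, n3, n4}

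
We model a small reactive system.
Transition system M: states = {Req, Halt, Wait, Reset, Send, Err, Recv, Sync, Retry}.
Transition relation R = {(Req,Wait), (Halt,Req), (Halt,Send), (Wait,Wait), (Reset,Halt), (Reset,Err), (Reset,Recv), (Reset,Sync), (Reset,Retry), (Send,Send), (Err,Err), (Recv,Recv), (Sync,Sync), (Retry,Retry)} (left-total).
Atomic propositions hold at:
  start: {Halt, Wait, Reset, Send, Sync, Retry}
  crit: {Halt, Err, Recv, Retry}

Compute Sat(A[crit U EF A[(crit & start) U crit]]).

Sat(crit & start) = {Halt, Retry}
A[(crit & start) U crit]: least fixpoint, start Z0 = Sat(crit) = {Halt, Err, Recv, Retry}, add states in Sat(crit & start) with every successor in Z. Already a fixed point.
Sat(A[(crit & start) U crit]) = {Halt, Err, Recv, Retry}
EF A[(crit & start) U crit]: least fixpoint, start Z0 = {Halt, Err, Recv, Retry}, add states with some successor in Z. Z1 = {Halt, Reset, Err, Recv, Retry}; fixed.
Sat(EF A[(crit & start) U crit]) = {Halt, Reset, Err, Recv, Retry}
A[crit U EF A[(crit & start) U crit]]: least fixpoint, start Z0 = Sat(EF A[(crit & start) U crit]) = {Halt, Reset, Err, Recv, Retry}, add states in Sat(crit) with every successor in Z. Already a fixed point.
Sat(A[crit U EF A[(crit & start) U crit]]) = {Halt, Reset, Err, Recv, Retry}

{Halt, Reset, Err, Recv, Retry}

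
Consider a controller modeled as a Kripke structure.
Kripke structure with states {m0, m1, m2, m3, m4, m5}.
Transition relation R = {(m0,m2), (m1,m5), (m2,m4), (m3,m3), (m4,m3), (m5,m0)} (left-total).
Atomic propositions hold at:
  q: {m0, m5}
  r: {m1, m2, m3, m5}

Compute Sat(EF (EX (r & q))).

{m1}

Sat(r & q) = {m5}
Sat(EX (r & q)) = {s : some successor in {m5}} = {m1}
EF (EX (r & q)): least fixpoint, start Z0 = {m1}, add states with some successor in Z. Already a fixed point.
Sat(EF (EX (r & q))) = {m1}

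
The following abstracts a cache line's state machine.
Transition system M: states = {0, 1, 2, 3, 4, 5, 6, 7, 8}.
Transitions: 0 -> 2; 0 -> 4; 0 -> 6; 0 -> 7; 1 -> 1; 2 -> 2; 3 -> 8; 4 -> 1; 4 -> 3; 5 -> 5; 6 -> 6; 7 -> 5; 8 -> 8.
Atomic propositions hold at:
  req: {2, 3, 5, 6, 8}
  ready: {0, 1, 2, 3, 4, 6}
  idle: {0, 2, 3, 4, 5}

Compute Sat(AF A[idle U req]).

{2, 3, 5, 6, 7, 8}

A[idle U req]: least fixpoint, start Z0 = Sat(req) = {2, 3, 5, 6, 8}, add states in Sat(idle) with every successor in Z. Already a fixed point.
Sat(A[idle U req]) = {2, 3, 5, 6, 8}
AF A[idle U req]: least fixpoint, start Z0 = {2, 3, 5, 6, 8}, add states with every successor in Z. Z1 = {2, 3, 5, 6, 7, 8}; fixed.
Sat(AF A[idle U req]) = {2, 3, 5, 6, 7, 8}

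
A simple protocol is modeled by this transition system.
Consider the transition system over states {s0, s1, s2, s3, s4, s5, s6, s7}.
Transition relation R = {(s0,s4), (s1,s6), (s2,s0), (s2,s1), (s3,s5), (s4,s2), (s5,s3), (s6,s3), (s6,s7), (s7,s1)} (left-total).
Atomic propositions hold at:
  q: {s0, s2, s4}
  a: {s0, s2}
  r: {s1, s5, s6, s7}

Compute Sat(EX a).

Sat(EX a) = {s : some successor in {s0, s2}} = {s2, s4}

{s2, s4}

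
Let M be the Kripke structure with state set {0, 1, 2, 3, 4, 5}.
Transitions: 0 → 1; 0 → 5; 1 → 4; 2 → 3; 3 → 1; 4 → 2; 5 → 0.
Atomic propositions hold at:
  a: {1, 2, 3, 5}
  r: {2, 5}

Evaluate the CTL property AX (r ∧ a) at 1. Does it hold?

Sat(r ∧ a) = {2, 5}
Sat(AX (r ∧ a)) = {s : every successor in {2, 5}} = {4}
1 ∉ Sat(AX (r ∧ a)) = {4}, so the formula does not hold at 1.

No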